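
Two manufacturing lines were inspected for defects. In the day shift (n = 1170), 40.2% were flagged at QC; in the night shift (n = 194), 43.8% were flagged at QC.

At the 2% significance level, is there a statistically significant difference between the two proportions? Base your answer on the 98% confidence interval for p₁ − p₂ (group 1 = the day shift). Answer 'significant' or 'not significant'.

not significant

Each SE is √(p̂(1−p̂)/n): √(0.4020·0.5980/1170) = 0.01433 and √(0.4380·0.5620/194) = 0.03562.
SE(p̂₁ − p̂₂) = √(SE₁² + SE₂²) = √(0.0002053489 + 0.0012687844) = 0.03839, since the two samples are independent.
At 98% confidence z* = 2.326; margin = 2.326 × 0.03839 = 0.08930.
The difference is 0.4020 − 0.4380 = -0.0360, so the interval is -0.0360 ± 0.08930 = (-0.12530, 0.05330).
The interval (-0.12530, 0.05330) contains 0, so the difference is not significant.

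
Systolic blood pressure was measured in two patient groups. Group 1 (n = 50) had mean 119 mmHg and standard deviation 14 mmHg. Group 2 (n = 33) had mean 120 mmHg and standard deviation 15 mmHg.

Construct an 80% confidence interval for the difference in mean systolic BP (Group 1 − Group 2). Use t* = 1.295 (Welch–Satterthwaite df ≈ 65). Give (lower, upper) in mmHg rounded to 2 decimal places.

(-5.24, 3.24)

Standard errors of each mean: 14/√50 = 1.9799 and 15/√33 = 2.6112.
SE(x̄₁ − x̄₂) = √(1.9799² + 2.6112²) = 3.2769 for independent samples with unequal variances.
With t* = 1.295, the margin is 1.295 × 3.2769 = 4.2436.
x̄₁ − x̄₂ = 119 − 120 = -1.0000; the interval is -1.0000 ± 4.2436 = (-5.24, 3.24).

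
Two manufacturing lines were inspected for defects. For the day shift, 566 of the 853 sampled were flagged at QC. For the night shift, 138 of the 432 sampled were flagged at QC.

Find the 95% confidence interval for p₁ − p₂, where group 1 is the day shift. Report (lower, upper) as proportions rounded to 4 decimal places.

(0.2899, 0.3983)

First, p̂₁ = 566/853 = 0.6635; p̂₂ = 138/432 = 0.3194.
The two standard errors are √(0.6635×0.3365/853) = 0.01618 and √(0.3194×0.6806/432) = 0.02243.
Because the samples are independent, SE_diff = √(0.01618² + 0.02243²) = 0.02766.
Using z* = 1.960 for 95%, ME = 1.960 × 0.02766 = 0.05421.
p̂₁ − p̂₂ = 0.3441; interval 0.3441 ± 0.05421 gives (0.2899, 0.3983).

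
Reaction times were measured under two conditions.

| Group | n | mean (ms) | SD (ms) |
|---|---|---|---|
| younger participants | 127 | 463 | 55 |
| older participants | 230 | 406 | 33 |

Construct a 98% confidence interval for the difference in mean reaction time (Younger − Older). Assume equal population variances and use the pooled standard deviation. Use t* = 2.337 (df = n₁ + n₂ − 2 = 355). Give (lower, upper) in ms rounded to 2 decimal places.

s_p = √[((n₁−1)s₁² + (n₂−1)s₂²)/(n₁+n₂−2)] = √[(126·55² + 229·33²)/355] = 42.1443.
SE = 42.1443·√(1/127 + 1/230) = 4.6592.
With t* = 2.337, margin = 2.337 × 4.6592 = 10.8886.
x̄₁ − x̄₂ = 463 − 406 = 57.0000; interval 57.0000 ± 10.8886 = (46.11, 67.89).

(46.11, 67.89)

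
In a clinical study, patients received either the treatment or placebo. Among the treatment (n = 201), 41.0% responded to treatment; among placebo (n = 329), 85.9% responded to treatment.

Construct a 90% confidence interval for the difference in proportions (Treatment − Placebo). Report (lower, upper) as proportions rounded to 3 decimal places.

SE₁ = √(p̂₁(1−p̂₁)/n₁) = √(0.4100·0.5900/201) = 0.03469; SE₂ = √(0.8590·0.1410/329) = 0.01919.
Independent samples: SE of the difference = √(SE₁² + SE₂²) = √(0.0012033961 + 0.0003682561) = 0.03964.
z* for 90% confidence is 1.645, so the margin of error is 1.645 × 0.03964 = 0.06521.
Point estimate p̂₁ − p̂₂ = 0.4100 − 0.8590 = -0.4490.
-0.4490 ± 0.06521 → (-0.514, -0.384).

(-0.514, -0.384)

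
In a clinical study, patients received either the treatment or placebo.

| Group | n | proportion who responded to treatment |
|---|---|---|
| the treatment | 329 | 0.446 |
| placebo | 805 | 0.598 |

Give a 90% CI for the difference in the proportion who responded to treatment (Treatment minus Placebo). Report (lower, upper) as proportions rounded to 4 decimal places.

The two standard errors are √(0.4460×0.5540/329) = 0.02740 and √(0.5980×0.4020/805) = 0.01728.
Because the samples are independent, SE_diff = √(0.02740² + 0.01728²) = 0.03239.
Using z* = 1.645 for 90%, ME = 1.645 × 0.03239 = 0.05328.
p̂₁ − p̂₂ = -0.1520; interval -0.1520 ± 0.05328 gives (-0.2053, -0.0987).

(-0.2053, -0.0987)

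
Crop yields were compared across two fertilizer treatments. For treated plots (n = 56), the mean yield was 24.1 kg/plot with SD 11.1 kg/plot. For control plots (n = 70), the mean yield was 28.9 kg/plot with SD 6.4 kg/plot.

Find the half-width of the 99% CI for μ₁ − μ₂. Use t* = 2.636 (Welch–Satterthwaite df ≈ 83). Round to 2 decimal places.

Per-group SEs: s₁/√n₁ = 11.1/√56 = 1.4833, s₂/√n₂ = 6.4/√70 = 0.7649.
Unpooled SE of the difference: √(2.20017889 + 0.58507201) = 1.6689.
Margin of error = t* · SE = 2.636 × 1.6689 = 4.3992.

4.40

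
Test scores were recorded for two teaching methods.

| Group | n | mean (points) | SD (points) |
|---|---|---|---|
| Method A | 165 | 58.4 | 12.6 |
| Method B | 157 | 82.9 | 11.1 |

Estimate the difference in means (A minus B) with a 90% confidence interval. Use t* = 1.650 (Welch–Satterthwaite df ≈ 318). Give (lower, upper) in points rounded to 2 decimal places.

(-26.68, -22.32)

Standard errors of each mean: 12.6/√165 = 0.9809 and 11.1/√157 = 0.8859.
SE(x̄₁ − x̄₂) = √(0.9809² + 0.8859²) = 1.3217 for independent samples with unequal variances.
With t* = 1.650, the margin is 1.650 × 1.3217 = 2.1808.
x̄₁ − x̄₂ = 58.4 − 82.9 = -24.5000; the interval is -24.5000 ± 2.1808 = (-26.68, -22.32).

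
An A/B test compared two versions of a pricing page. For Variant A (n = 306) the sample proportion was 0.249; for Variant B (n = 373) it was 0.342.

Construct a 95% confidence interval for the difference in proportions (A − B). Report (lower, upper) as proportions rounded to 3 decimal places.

(-0.161, -0.025)

Each SE is √(p̂(1−p̂)/n): √(0.2490·0.7510/306) = 0.02472 and √(0.3420·0.6580/373) = 0.02456.
SE(p̂₁ − p̂₂) = √(SE₁² + SE₂²) = √(0.0006110784 + 0.0006031936) = 0.03485, since the two samples are independent.
At 95% confidence z* = 1.960; margin = 1.960 × 0.03485 = 0.06831.
The difference is 0.2490 − 0.3420 = -0.0930, so the interval is -0.0930 ± 0.06831 = (-0.161, -0.025).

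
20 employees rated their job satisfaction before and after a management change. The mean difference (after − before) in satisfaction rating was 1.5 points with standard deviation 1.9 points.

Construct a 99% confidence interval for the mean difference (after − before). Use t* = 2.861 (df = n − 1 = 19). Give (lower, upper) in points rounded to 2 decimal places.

Paired design: SE = s_d/√n = 1.9/√20 = 0.4249.
t* = 2.861; margin of error = 2.861 × 0.4249 = 1.2156.
1.5 ± 1.2156 → (0.28, 2.72).

(0.28, 2.72)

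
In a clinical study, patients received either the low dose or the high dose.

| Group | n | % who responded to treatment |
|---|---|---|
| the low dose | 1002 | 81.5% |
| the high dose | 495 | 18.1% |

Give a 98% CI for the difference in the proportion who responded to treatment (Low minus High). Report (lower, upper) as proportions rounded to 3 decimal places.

(0.585, 0.683)

The two standard errors are √(0.8150×0.1850/1002) = 0.01227 and √(0.1810×0.8190/495) = 0.01731.
Because the samples are independent, SE_diff = √(0.01227² + 0.01731²) = 0.02122.
Using z* = 2.326 for 98%, ME = 2.326 × 0.02122 = 0.04936.
p̂₁ − p̂₂ = 0.6340; interval 0.6340 ± 0.04936 gives (0.585, 0.683).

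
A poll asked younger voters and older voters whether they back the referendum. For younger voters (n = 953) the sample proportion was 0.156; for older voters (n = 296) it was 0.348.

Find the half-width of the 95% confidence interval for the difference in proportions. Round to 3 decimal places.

Each SE is √(p̂(1−p̂)/n): √(0.1560·0.8440/953) = 0.01175 and √(0.3480·0.6520/296) = 0.02769.
SE(p̂₁ − p̂₂) = √(SE₁² + SE₂²) = √(0.0001380625 + 0.0007667361) = 0.03008, since the two samples are independent.
At 95% confidence z* = 1.960; margin = 1.960 × 0.03008 = 0.05896.

0.059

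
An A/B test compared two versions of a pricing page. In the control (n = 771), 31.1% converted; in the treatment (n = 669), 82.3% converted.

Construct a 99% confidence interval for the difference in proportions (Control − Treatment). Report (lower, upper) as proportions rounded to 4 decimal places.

The two standard errors are √(0.3110×0.6890/771) = 0.01667 and √(0.8230×0.1770/669) = 0.01476.
Because the samples are independent, SE_diff = √(0.01667² + 0.01476²) = 0.02227.
Using z* = 2.576 for 99%, ME = 2.576 × 0.02227 = 0.05737.
p̂₁ − p̂₂ = -0.5120; interval -0.5120 ± 0.05737 gives (-0.5694, -0.4546).

(-0.5694, -0.4546)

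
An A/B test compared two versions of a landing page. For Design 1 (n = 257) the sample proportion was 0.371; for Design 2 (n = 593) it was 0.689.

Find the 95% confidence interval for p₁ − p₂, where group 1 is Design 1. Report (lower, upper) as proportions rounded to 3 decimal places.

Each SE is √(p̂(1−p̂)/n): √(0.3710·0.6290/257) = 0.03013 and √(0.6890·0.3110/593) = 0.01901.
SE(p̂₁ − p̂₂) = √(SE₁² + SE₂²) = √(0.0009078169 + 0.0003613801) = 0.03563, since the two samples are independent.
At 95% confidence z* = 1.960; margin = 1.960 × 0.03563 = 0.06983.
The difference is 0.3710 − 0.6890 = -0.3180, so the interval is -0.3180 ± 0.06983 = (-0.388, -0.248).

(-0.388, -0.248)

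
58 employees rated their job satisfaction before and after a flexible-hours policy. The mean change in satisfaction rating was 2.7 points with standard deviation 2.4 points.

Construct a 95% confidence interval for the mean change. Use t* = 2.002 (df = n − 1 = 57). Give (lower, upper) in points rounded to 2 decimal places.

Paired design: SE = s_d/√n = 2.4/√58 = 0.3151.
t* = 2.002; margin of error = 2.002 × 0.3151 = 0.6308.
2.7 ± 0.6308 → (2.07, 3.33).

(2.07, 3.33)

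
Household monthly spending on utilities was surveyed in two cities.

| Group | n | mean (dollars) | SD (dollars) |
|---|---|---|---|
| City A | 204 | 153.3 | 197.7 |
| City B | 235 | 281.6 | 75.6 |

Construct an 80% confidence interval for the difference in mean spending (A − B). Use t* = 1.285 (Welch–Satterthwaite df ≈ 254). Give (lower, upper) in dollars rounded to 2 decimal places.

(-147.18, -109.42)

SE₁ = s₁/√n₁ = 197.7/√204 = 13.8418; SE₂ = 75.6/√235 = 4.9316.
Independent samples, unequal variances: SE_diff = √(SE₁² + SE₂²) = √(191.59542724 + 24.32067856) = 14.6941.
t* = 1.285, so margin of error = 1.285 × 14.6941 = 18.8819.
Difference in means = 153.3 − 281.6 = -128.3000.
-128.3000 ± 18.8819 → (-147.18, -109.42).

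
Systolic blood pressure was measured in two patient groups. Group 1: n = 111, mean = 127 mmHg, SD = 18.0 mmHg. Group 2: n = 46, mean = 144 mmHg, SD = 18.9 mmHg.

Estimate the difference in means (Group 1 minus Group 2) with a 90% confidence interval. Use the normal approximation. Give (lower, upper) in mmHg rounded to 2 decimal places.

Standard errors of each mean: 18.0/√111 = 1.7085 and 18.9/√46 = 2.7867.
SE(x̄₁ − x̄₂) = √(1.7085² + 2.7867²) = 3.2687 for independent samples with unequal variances.
With z* = 1.645, the margin is 1.645 × 3.2687 = 5.3770.
x̄₁ − x̄₂ = 127 − 144 = -17.0000; the interval is -17.0000 ± 5.3770 = (-22.38, -11.62).

(-22.38, -11.62)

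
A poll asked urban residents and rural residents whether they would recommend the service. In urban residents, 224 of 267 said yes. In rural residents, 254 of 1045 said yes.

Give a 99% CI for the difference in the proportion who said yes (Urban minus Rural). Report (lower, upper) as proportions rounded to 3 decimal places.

Sample proportions: 224/267 = 0.8390, 254/1045 = 0.2431.
Each SE is √(p̂(1−p̂)/n): √(0.8390·0.1610/267) = 0.02249 and √(0.2431·0.7569/1045) = 0.01327.
SE(p̂₁ − p̂₂) = √(SE₁² + SE₂²) = √(0.0005058001 + 0.0001760929) = 0.02611, since the two samples are independent.
At 99% confidence z* = 2.576; margin = 2.576 × 0.02611 = 0.06726.
The difference is 0.8390 − 0.2431 = 0.5959, so the interval is 0.5959 ± 0.06726 = (0.529, 0.663).

(0.529, 0.663)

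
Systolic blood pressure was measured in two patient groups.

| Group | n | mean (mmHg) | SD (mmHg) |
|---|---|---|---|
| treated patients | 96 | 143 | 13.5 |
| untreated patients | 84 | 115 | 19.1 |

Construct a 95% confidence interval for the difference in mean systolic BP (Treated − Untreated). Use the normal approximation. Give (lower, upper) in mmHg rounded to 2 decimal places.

(23.10, 32.90)

Standard errors of each mean: 13.5/√96 = 1.3778 and 19.1/√84 = 2.0840.
SE(x̄₁ − x̄₂) = √(1.3778² + 2.0840²) = 2.4983 for independent samples with unequal variances.
With z* = 1.960, the margin is 1.960 × 2.4983 = 4.8967.
x̄₁ − x̄₂ = 143 − 115 = 28.0000; the interval is 28.0000 ± 4.8967 = (23.10, 32.90).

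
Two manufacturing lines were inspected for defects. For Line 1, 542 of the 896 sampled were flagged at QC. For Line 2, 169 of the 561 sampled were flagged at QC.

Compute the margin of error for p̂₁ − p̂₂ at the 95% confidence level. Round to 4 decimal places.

First, p̂₁ = 542/896 = 0.6049; p̂₂ = 169/561 = 0.3012.
The two standard errors are √(0.6049×0.3951/896) = 0.01633 and √(0.3012×0.6988/561) = 0.01937.
Because the samples are independent, SE_diff = √(0.01633² + 0.01937²) = 0.02534.
Using z* = 1.960 for 95%, ME = 1.960 × 0.02534 = 0.04967.

0.0497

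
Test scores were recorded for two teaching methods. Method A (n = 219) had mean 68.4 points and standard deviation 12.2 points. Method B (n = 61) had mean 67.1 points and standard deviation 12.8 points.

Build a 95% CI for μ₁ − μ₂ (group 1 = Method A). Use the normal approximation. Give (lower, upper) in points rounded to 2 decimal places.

(-2.30, 4.90)

Standard errors of each mean: 12.2/√219 = 0.8244 and 12.8/√61 = 1.6389.
SE(x̄₁ − x̄₂) = √(0.8244² + 1.6389²) = 1.8346 for independent samples with unequal variances.
With z* = 1.960, the margin is 1.960 × 1.8346 = 3.5958.
x̄₁ − x̄₂ = 68.4 − 67.1 = 1.3000; the interval is 1.3000 ± 3.5958 = (-2.30, 4.90).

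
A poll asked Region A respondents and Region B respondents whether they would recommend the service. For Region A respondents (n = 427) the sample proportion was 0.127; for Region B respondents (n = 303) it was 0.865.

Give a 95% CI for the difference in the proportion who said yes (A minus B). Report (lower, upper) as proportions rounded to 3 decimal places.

(-0.788, -0.688)

The two standard errors are √(0.1270×0.8730/427) = 0.01611 and √(0.8650×0.1350/303) = 0.01963.
Because the samples are independent, SE_diff = √(0.01611² + 0.01963²) = 0.02539.
Using z* = 1.960 for 95%, ME = 1.960 × 0.02539 = 0.04976.
p̂₁ − p̂₂ = -0.7380; interval -0.7380 ± 0.04976 gives (-0.788, -0.688).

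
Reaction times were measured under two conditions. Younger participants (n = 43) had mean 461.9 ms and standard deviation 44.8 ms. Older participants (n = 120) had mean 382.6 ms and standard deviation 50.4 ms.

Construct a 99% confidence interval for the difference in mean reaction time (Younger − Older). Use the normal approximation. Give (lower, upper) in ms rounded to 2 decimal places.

(58.08, 100.52)

SE₁ = s₁/√n₁ = 44.8/√43 = 6.8319; SE₂ = 50.4/√120 = 4.6009.
Independent samples, unequal variances: SE_diff = √(SE₁² + SE₂²) = √(46.67485761 + 21.16828081) = 8.2367.
z* = 2.576, so margin of error = 2.576 × 8.2367 = 21.2177.
Difference in means = 461.9 − 382.6 = 79.3000.
79.3000 ± 21.2177 → (58.08, 100.52).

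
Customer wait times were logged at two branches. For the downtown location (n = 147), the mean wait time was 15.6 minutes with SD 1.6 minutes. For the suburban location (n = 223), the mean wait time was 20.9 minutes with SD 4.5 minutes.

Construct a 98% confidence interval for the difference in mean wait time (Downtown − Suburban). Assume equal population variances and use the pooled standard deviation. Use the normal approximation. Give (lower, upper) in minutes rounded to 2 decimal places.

Pooled variance s_p² = [146·1.6² + 222·4.5²] / (147+223−2) = 13.2317, so s_p = 3.6375.
SE_diff = s_p·√(1/n₁ + 1/n₂) = 3.6375·√(1/147 + 1/223) = 0.3864.
z* = 2.326; margin = 2.326 × 0.3864 = 0.8988.
Difference = 15.6 − 20.9 = -5.3000.
-5.3000 ± 0.8988 → (-6.20, -4.40).

(-6.20, -4.40)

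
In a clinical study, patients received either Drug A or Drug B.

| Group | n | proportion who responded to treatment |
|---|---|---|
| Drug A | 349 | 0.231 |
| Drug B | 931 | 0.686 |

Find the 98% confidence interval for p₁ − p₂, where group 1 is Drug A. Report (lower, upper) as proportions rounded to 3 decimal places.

(-0.518, -0.392)

The two standard errors are √(0.2310×0.7690/349) = 0.02256 and √(0.6860×0.3140/931) = 0.01521.
Because the samples are independent, SE_diff = √(0.02256² + 0.01521²) = 0.02721.
Using z* = 2.326 for 98%, ME = 2.326 × 0.02721 = 0.06329.
p̂₁ − p̂₂ = -0.4550; interval -0.4550 ± 0.06329 gives (-0.518, -0.392).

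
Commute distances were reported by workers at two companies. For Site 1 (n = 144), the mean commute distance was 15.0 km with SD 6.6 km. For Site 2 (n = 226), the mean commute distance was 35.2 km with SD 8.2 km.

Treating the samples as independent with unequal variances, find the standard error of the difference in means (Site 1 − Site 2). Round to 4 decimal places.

0.7746

SE₁ = s₁/√n₁ = 6.6/√144 = 0.5500; SE₂ = 8.2/√226 = 0.5455.
Independent samples, unequal variances: SE_diff = √(SE₁² + SE₂²) = √(0.3025 + 0.29757025) = 0.7746.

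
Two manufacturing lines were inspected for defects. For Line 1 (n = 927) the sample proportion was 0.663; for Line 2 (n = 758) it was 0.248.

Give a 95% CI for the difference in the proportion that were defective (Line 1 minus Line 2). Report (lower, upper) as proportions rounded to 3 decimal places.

SE₁ = √(p̂₁(1−p̂₁)/n₁) = √(0.6630·0.3370/927) = 0.01553; SE₂ = √(0.2480·0.7520/758) = 0.01569.
Independent samples: SE of the difference = √(SE₁² + SE₂²) = √(0.0002411809 + 0.0002461761) = 0.02208.
z* for 95% confidence is 1.960, so the margin of error is 1.960 × 0.02208 = 0.04328.
Point estimate p̂₁ − p̂₂ = 0.6630 − 0.2480 = 0.4150.
0.4150 ± 0.04328 → (0.372, 0.458).

(0.372, 0.458)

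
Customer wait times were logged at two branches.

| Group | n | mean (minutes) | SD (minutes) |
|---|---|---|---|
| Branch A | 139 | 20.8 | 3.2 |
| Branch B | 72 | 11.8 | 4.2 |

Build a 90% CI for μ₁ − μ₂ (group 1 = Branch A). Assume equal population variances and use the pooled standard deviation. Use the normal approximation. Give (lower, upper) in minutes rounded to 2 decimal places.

(8.15, 9.85)

s_p = √[((n₁−1)s₁² + (n₂−1)s₂²)/(n₁+n₂−2)] = √[(138·3.2² + 71·4.2²)/209] = 3.5713.
SE = 3.5713·√(1/139 + 1/72) = 0.5186.
With z* = 1.645, margin = 1.645 × 0.5186 = 0.8531.
x̄₁ − x̄₂ = 20.8 − 11.8 = 9.0000; interval 9.0000 ± 0.8531 = (8.15, 9.85).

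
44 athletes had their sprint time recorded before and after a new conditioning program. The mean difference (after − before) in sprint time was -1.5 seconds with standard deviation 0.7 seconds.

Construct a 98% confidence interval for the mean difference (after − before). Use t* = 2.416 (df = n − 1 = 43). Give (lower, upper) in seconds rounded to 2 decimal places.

(-1.75, -1.25)

This is a matched-pairs design, so SE = s_d/√n = 0.7/√44 = 0.1055.
Margin = 2.416 × 0.1055 = 0.2549; the interval is -1.5 ± 0.2549 = (-1.75, -1.25).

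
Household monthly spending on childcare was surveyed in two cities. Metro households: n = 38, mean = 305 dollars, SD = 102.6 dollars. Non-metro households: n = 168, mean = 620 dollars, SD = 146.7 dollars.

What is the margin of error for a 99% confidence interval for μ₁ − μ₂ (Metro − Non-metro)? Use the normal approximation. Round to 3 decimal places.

Per-group SEs: s₁/√n₁ = 102.6/√38 = 16.6439, s₂/√n₂ = 146.7/√168 = 11.3182.
Unpooled SE of the difference: √(277.01940721 + 128.10165124) = 20.1276.
Margin of error = z* · SE = 2.576 × 20.1276 = 51.8487.

51.849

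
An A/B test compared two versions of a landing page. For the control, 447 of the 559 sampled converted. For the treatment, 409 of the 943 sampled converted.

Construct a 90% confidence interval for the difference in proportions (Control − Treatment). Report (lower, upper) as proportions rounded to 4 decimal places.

Sample proportions: 447/559 = 0.7996, 409/943 = 0.4337.
Each SE is √(p̂(1−p̂)/n): √(0.7996·0.2004/559) = 0.01693 and √(0.4337·0.5663/943) = 0.01614.
SE(p̂₁ − p̂₂) = √(SE₁² + SE₂²) = √(0.0002866249 + 0.0002604996) = 0.02339, since the two samples are independent.
At 90% confidence z* = 1.645; margin = 1.645 × 0.02339 = 0.03848.
The difference is 0.7996 − 0.4337 = 0.3659, so the interval is 0.3659 ± 0.03848 = (0.3274, 0.4044).

(0.3274, 0.4044)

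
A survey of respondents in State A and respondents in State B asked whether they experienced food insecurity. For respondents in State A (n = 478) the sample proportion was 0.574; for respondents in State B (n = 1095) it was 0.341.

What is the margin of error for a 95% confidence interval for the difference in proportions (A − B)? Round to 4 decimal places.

0.0525

SE₁ = √(p̂₁(1−p̂₁)/n₁) = √(0.5740·0.4260/478) = 0.02262; SE₂ = √(0.3410·0.6590/1095) = 0.01433.
Independent samples: SE of the difference = √(SE₁² + SE₂²) = √(0.0005116644 + 0.0002053489) = 0.02678.
z* for 95% confidence is 1.960, so the margin of error is 1.960 × 0.02678 = 0.05249.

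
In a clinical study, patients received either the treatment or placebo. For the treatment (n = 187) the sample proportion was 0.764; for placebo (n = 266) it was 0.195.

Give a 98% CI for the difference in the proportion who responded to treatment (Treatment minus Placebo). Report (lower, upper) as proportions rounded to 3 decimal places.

SE₁ = √(p̂₁(1−p̂₁)/n₁) = √(0.7640·0.2360/187) = 0.03105; SE₂ = √(0.1950·0.8050/266) = 0.02429.
Independent samples: SE of the difference = √(SE₁² + SE₂²) = √(0.0009641025 + 0.0005900041) = 0.03942.
z* for 98% confidence is 2.326, so the margin of error is 2.326 × 0.03942 = 0.09169.
Point estimate p̂₁ − p̂₂ = 0.7640 − 0.1950 = 0.5690.
0.5690 ± 0.09169 → (0.477, 0.661).

(0.477, 0.661)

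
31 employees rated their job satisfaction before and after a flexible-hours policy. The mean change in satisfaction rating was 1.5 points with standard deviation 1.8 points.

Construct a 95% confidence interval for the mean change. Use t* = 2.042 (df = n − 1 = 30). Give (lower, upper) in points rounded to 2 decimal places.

This is a matched-pairs design, so SE = s_d/√n = 1.8/√31 = 0.3233.
Margin = 2.042 × 0.3233 = 0.6602; the interval is 1.5 ± 0.6602 = (0.84, 2.16).

(0.84, 2.16)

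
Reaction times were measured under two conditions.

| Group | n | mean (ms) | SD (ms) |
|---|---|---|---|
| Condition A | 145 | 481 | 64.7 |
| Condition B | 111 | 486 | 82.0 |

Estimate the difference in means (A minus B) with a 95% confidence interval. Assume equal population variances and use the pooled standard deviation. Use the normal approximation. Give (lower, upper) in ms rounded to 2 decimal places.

(-22.97, 12.97)

Pooled variance s_p² = [144·64.7² + 110·82.0²] / (145+111−2) = 5285.1849, so s_p = 72.6993.
SE_diff = s_p·√(1/n₁ + 1/n₂) = 72.6993·√(1/145 + 1/111) = 9.1686.
z* = 1.960; margin = 1.960 × 9.1686 = 17.9705.
Difference = 481 − 486 = -5.0000.
-5.0000 ± 17.9705 → (-22.97, 12.97).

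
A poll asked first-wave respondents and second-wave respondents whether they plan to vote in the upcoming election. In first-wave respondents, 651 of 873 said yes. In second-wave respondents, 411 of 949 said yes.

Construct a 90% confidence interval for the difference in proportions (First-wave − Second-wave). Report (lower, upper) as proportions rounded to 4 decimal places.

(0.2767, 0.3485)

Sample proportions: 651/873 = 0.7457, 411/949 = 0.4331.
Each SE is √(p̂(1−p̂)/n): √(0.7457·0.2543/873) = 0.01474 and √(0.4331·0.5669/949) = 0.01608.
SE(p̂₁ − p̂₂) = √(SE₁² + SE₂²) = √(0.0002172676 + 0.0002585664) = 0.02181, since the two samples are independent.
At 90% confidence z* = 1.645; margin = 1.645 × 0.02181 = 0.03588.
The difference is 0.7457 − 0.4331 = 0.3126, so the interval is 0.3126 ± 0.03588 = (0.2767, 0.3485).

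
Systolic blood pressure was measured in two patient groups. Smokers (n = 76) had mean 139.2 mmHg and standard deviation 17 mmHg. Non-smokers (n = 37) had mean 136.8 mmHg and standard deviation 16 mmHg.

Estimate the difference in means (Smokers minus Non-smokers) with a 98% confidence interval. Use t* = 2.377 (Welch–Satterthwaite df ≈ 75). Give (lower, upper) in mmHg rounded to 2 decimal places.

(-5.38, 10.18)

SE₁ = s₁/√n₁ = 17/√76 = 1.9500; SE₂ = 16/√37 = 2.6304.
Independent samples, unequal variances: SE_diff = √(SE₁² + SE₂²) = √(3.8025 + 6.91900416) = 3.2744.
t* = 2.377, so margin of error = 2.377 × 3.2744 = 7.7832.
Difference in means = 139.2 − 136.8 = 2.4000.
2.4000 ± 7.7832 → (-5.38, 10.18).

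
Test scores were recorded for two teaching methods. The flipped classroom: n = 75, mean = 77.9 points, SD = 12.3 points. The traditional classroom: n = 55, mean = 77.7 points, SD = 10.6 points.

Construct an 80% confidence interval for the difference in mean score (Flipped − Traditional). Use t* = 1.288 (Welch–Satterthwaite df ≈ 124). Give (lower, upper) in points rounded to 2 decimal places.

(-2.40, 2.80)

Per-group SEs: s₁/√n₁ = 12.3/√75 = 1.4203, s₂/√n₂ = 10.6/√55 = 1.4293.
Unpooled SE of the difference: √(2.01725209 + 2.04289849) = 2.0150.
Margin of error = t* · SE = 1.288 × 2.0150 = 2.5953.
x̄₁ − x̄₂ = 77.9 − 77.7 = 0.2000.
CI: 0.2000 ± 2.5953 = (-2.40, 2.80).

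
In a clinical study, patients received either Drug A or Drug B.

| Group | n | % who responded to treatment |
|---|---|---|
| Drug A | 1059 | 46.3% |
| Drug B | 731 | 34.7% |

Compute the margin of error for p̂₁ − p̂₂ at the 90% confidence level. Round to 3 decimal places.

Each SE is √(p̂(1−p̂)/n): √(0.4630·0.5370/1059) = 0.01532 and √(0.3470·0.6530/731) = 0.01761.
SE(p̂₁ − p̂₂) = √(SE₁² + SE₂²) = √(0.0002347024 + 0.0003101121) = 0.02334, since the two samples are independent.
At 90% confidence z* = 1.645; margin = 1.645 × 0.02334 = 0.03839.

0.038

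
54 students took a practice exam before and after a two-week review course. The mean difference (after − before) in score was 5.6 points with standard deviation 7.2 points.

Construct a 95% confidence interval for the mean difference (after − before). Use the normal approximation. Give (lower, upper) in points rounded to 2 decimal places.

(3.68, 7.52)

Paired design: SE = s_d/√n = 7.2/√54 = 0.9798.
z* = 1.960; margin of error = 1.960 × 0.9798 = 1.9204.
5.6 ± 1.9204 → (3.68, 7.52).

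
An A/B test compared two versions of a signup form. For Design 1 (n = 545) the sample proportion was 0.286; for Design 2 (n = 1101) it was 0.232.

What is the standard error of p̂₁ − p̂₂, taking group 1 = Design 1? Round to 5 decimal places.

Each SE is √(p̂(1−p̂)/n): √(0.2860·0.7140/545) = 0.01936 and √(0.2320·0.7680/1101) = 0.01272.
SE(p̂₁ − p̂₂) = √(SE₁² + SE₂²) = √(0.0003748096 + 0.0001617984) = 0.02316, since the two samples are independent.

0.02316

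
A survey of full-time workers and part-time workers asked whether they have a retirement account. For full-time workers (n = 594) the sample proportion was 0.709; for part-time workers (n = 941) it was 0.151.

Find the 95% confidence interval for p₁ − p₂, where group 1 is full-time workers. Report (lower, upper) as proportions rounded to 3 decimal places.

(0.515, 0.601)

Each SE is √(p̂(1−p̂)/n): √(0.7090·0.2910/594) = 0.01864 and √(0.1510·0.8490/941) = 0.01167.
SE(p̂₁ − p̂₂) = √(SE₁² + SE₂²) = √(0.0003474496 + 0.0001361889) = 0.02199, since the two samples are independent.
At 95% confidence z* = 1.960; margin = 1.960 × 0.02199 = 0.04310.
The difference is 0.7090 − 0.1510 = 0.5580, so the interval is 0.5580 ± 0.04310 = (0.515, 0.601).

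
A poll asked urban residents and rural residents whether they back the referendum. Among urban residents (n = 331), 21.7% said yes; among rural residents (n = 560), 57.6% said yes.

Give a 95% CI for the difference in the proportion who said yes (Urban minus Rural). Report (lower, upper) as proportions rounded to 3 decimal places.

SE₁ = √(p̂₁(1−p̂₁)/n₁) = √(0.2170·0.7830/331) = 0.02266; SE₂ = √(0.5760·0.4240/560) = 0.02088.
Independent samples: SE of the difference = √(SE₁² + SE₂²) = √(0.0005134756 + 0.0004359744) = 0.03081.
z* for 95% confidence is 1.960, so the margin of error is 1.960 × 0.03081 = 0.06039.
Point estimate p̂₁ − p̂₂ = 0.2170 − 0.5760 = -0.3590.
-0.3590 ± 0.06039 → (-0.419, -0.299).

(-0.419, -0.299)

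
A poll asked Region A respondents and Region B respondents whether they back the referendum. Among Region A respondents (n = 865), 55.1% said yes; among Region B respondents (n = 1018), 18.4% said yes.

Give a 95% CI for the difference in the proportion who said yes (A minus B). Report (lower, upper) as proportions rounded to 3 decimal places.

(0.326, 0.408)

The two standard errors are √(0.5510×0.4490/865) = 0.01691 and √(0.1840×0.8160/1018) = 0.01214.
Because the samples are independent, SE_diff = √(0.01691² + 0.01214²) = 0.02082.
Using z* = 1.960 for 95%, ME = 1.960 × 0.02082 = 0.04081.
p̂₁ − p̂₂ = 0.3670; interval 0.3670 ± 0.04081 gives (0.326, 0.408).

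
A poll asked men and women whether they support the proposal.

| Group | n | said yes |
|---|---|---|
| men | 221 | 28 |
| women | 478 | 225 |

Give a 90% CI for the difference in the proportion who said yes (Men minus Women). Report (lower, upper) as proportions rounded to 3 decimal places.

(-0.397, -0.291)

First, p̂₁ = 28/221 = 0.1267; p̂₂ = 225/478 = 0.4707.
The two standard errors are √(0.1267×0.8733/221) = 0.02238 and √(0.4707×0.5293/478) = 0.02283.
Because the samples are independent, SE_diff = √(0.02238² + 0.02283²) = 0.03197.
Using z* = 1.645 for 90%, ME = 1.645 × 0.03197 = 0.05259.
p̂₁ − p̂₂ = -0.3440; interval -0.3440 ± 0.05259 gives (-0.397, -0.291).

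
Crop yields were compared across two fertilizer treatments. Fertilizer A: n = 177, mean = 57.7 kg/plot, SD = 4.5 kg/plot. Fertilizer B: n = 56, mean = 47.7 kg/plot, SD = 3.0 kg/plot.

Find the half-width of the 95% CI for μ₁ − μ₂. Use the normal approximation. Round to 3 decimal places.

1.028

Per-group SEs: s₁/√n₁ = 4.5/√177 = 0.3382, s₂/√n₂ = 3.0/√56 = 0.4009.
Unpooled SE of the difference: √(0.11437924 + 0.16072081) = 0.5245.
Margin of error = z* · SE = 1.960 × 0.5245 = 1.0280.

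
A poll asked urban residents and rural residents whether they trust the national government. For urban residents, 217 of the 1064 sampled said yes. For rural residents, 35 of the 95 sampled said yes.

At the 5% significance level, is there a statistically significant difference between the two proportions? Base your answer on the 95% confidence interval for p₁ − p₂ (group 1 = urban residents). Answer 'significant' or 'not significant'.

significant

Sample proportions: 217/1064 = 0.2039, 35/95 = 0.3684.
Each SE is √(p̂(1−p̂)/n): √(0.2039·0.7961/1064) = 0.01235 and √(0.3684·0.6316/95) = 0.04949.
SE(p̂₁ − p̂₂) = √(SE₁² + SE₂²) = √(0.0001525225 + 0.0024492601) = 0.05101, since the two samples are independent.
At 95% confidence z* = 1.960; margin = 1.960 × 0.05101 = 0.09998.
The difference is 0.2039 − 0.3684 = -0.1645, so the interval is -0.1645 ± 0.09998 = (-0.26448, -0.06452).
The interval (-0.26448, -0.06452) does not contain 0, so the difference is significant.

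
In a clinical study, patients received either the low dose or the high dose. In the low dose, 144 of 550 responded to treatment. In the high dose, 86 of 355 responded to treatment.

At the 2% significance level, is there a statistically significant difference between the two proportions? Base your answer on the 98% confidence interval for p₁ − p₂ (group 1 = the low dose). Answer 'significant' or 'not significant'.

not significant

Sample proportions: 144/550 = 0.2618, 86/355 = 0.2423.
Each SE is √(p̂(1−p̂)/n): √(0.2618·0.7382/550) = 0.01875 and √(0.2423·0.7577/355) = 0.02274.
SE(p̂₁ − p̂₂) = √(SE₁² + SE₂²) = √(0.0003515625 + 0.0005171076) = 0.02947, since the two samples are independent.
At 98% confidence z* = 2.326; margin = 2.326 × 0.02947 = 0.06855.
The difference is 0.2618 − 0.2423 = 0.0195, so the interval is 0.0195 ± 0.06855 = (-0.04905, 0.08805).
The interval (-0.04905, 0.08805) contains 0, so the difference is not significant.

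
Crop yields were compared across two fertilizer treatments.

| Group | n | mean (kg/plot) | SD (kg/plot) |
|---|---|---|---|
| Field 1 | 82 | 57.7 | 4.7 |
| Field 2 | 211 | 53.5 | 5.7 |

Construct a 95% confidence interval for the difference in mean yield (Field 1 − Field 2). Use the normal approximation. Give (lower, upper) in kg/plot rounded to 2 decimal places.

Standard errors of each mean: 4.7/√82 = 0.5190 and 5.7/√211 = 0.3924.
SE(x̄₁ − x̄₂) = √(0.5190² + 0.3924²) = 0.6506 for independent samples with unequal variances.
With z* = 1.960, the margin is 1.960 × 0.6506 = 1.2752.
x̄₁ − x̄₂ = 57.7 − 53.5 = 4.2000; the interval is 4.2000 ± 1.2752 = (2.92, 5.48).

(2.92, 5.48)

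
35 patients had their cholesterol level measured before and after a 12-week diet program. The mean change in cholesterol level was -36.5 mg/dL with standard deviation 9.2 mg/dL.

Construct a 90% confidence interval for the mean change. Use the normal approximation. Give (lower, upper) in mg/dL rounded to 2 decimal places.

(-39.06, -33.94)

Paired design: SE = s_d/√n = 9.2/√35 = 1.5551.
z* = 1.645; margin of error = 1.645 × 1.5551 = 2.5581.
-36.5 ± 2.5581 → (-39.06, -33.94).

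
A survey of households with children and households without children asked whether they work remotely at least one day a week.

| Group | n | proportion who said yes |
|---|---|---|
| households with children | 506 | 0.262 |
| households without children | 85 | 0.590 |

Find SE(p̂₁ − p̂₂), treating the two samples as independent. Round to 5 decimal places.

SE₁ = √(p̂₁(1−p̂₁)/n₁) = √(0.2620·0.7380/506) = 0.01955; SE₂ = √(0.5900·0.4100/85) = 0.05335.
Independent samples: SE of the difference = √(SE₁² + SE₂²) = √(0.0003822025 + 0.0028462225) = 0.05682.

0.05682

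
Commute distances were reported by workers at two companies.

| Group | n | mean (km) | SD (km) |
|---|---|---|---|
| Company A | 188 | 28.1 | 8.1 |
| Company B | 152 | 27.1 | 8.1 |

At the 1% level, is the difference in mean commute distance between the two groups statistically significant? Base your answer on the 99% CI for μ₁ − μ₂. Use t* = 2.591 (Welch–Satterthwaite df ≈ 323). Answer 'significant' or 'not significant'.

not significant

SE₁ = s₁/√n₁ = 8.1/√188 = 0.5908; SE₂ = 8.1/√152 = 0.6570.
Independent samples, unequal variances: SE_diff = √(SE₁² + SE₂²) = √(0.34904464 + 0.431649) = 0.8836.
t* = 2.591, so margin of error = 2.591 × 0.8836 = 2.2894.
Difference in means = 28.1 − 27.1 = 1.0000.
1.0000 ± 2.2894 → (-1.2894, 3.2894).
The interval (-1.2894, 3.2894) contains 0, so the difference is not significant.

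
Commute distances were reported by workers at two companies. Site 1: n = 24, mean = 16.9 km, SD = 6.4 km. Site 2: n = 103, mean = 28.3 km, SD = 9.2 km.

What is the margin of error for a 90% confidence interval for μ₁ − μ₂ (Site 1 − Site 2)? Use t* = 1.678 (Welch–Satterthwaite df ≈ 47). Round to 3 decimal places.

2.668

Standard errors of each mean: 6.4/√24 = 1.3064 and 9.2/√103 = 0.9065.
SE(x̄₁ − x̄₂) = √(1.3064² + 0.9065²) = 1.5901 for independent samples with unequal variances.
With t* = 1.678, the margin is 1.678 × 1.5901 = 2.6682.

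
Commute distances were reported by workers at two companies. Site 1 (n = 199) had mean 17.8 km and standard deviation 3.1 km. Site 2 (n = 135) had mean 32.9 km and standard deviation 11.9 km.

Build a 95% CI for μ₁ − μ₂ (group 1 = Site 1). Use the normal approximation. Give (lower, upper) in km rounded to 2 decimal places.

(-17.15, -13.05)

Per-group SEs: s₁/√n₁ = 3.1/√199 = 0.2198, s₂/√n₂ = 11.9/√135 = 1.0242.
Unpooled SE of the difference: √(0.04831204 + 1.04898564) = 1.0475.
Margin of error = z* · SE = 1.960 × 1.0475 = 2.0531.
x̄₁ − x̄₂ = 17.8 − 32.9 = -15.1000.
CI: -15.1000 ± 2.0531 = (-17.15, -13.05).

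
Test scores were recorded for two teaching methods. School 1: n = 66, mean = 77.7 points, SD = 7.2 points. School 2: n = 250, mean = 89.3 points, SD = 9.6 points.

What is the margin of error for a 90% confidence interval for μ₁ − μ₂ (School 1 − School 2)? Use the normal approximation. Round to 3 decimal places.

SE₁ = s₁/√n₁ = 7.2/√66 = 0.8863; SE₂ = 9.6/√250 = 0.6072.
Independent samples, unequal variances: SE_diff = √(SE₁² + SE₂²) = √(0.78552769 + 0.36869184) = 1.0743.
z* = 1.645, so margin of error = 1.645 × 1.0743 = 1.7672.

1.767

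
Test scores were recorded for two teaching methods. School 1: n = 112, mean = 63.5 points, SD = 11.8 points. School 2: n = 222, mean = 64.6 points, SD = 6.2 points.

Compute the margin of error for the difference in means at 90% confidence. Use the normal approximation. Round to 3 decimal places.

1.958

Standard errors of each mean: 11.8/√112 = 1.1150 and 6.2/√222 = 0.4161.
SE(x̄₁ − x̄₂) = √(1.1150² + 0.4161²) = 1.1901 for independent samples with unequal variances.
With z* = 1.645, the margin is 1.645 × 1.1901 = 1.9577.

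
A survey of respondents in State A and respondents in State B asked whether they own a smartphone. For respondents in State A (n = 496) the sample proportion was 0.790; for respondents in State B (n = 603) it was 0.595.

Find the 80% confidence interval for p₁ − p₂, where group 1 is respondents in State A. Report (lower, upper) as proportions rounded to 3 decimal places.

SE₁ = √(p̂₁(1−p̂₁)/n₁) = √(0.7900·0.2100/496) = 0.01829; SE₂ = √(0.5950·0.4050/603) = 0.01999.
Independent samples: SE of the difference = √(SE₁² + SE₂²) = √(0.0003345241 + 0.0003996001) = 0.02709.
z* for 80% confidence is 1.282, so the margin of error is 1.282 × 0.02709 = 0.03473.
Point estimate p̂₁ − p̂₂ = 0.7900 − 0.5950 = 0.1950.
0.1950 ± 0.03473 → (0.160, 0.230).

(0.160, 0.230)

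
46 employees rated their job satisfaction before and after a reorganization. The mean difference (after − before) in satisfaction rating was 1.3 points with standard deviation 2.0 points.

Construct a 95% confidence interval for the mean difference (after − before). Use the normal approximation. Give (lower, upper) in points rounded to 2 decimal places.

Paired design: SE = s_d/√n = 2.0/√46 = 0.2949.
z* = 1.960; margin of error = 1.960 × 0.2949 = 0.5780.
1.3 ± 0.5780 → (0.72, 1.88).

(0.72, 1.88)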